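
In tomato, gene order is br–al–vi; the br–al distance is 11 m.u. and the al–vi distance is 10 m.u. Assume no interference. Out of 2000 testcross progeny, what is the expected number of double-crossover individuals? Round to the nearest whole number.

22

Map distances give recombination frequencies of 0.110 and 0.100 for the two intervals.
With no interference, expected double-crossover frequency = 0.110 × 0.100 = 0.01100.
Expected number = 0.01100 × 2000 = 22.00 ≈ 22.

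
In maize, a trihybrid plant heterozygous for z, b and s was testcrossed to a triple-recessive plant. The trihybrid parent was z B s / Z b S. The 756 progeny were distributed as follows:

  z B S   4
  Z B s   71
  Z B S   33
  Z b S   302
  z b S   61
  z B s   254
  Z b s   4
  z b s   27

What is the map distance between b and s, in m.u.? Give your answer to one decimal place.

9.0 m.u.

The two rarest classes, z B S and Z b s, are the double crossovers. Comparing them with the parentals, only the s allele has switched, so s is the middle locus and the order is b – s – z.
Crossovers in the b–s interval produce the single-crossover classes z b s and Z B S (27 + 33 = 60) plus the double crossovers (8).
RF(b–s) = (60 + 8) / 756 = 68/756 = 0.0899 → 9.0 m.u.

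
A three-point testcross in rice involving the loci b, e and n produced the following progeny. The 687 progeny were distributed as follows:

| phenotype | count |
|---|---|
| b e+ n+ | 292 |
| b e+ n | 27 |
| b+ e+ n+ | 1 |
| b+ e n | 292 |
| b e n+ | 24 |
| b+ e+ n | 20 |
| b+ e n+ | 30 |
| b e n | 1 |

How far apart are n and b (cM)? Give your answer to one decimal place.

The two most frequent reciprocal classes, b e+ n+ and b+ e n, are the parental types, so the F1 was b e+ n+ / b+ e n.
The two rarest classes, b+ e+ n+ and b e n, are the double crossovers. Comparing them with the parentals, only the b allele has switched, so b is the middle locus and the order is n – b – e.
Crossovers in the n–b interval produce the single-crossover classes b e+ n and b+ e n+ (27 + 30 = 57) plus the double crossovers (2).
RF(n–b) = (57 + 2) / 687 = 59/687 = 0.0859 → 8.6 cM.

8.6 cM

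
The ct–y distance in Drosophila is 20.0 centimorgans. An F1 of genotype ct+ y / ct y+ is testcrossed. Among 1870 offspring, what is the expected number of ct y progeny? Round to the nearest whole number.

A map distance of 20.0 centimorgans corresponds to a recombination frequency of 0.200.
The F1 is ct+ y / ct y+, so ct y is a recombinant gamete class with expected frequency r/2 = 0.200/2 = 0.1000.
Expected number = 0.1000 × 1870 = 187.00 ≈ 187.

187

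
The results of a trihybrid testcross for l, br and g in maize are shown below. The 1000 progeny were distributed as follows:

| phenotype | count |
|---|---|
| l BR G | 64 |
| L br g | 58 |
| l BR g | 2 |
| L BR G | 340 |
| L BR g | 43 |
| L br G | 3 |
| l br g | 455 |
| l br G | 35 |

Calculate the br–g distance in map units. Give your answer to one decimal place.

8.3 map units

The two most frequent reciprocal classes, l br g and L BR G, are the parental types, so the F1 was l br g / L BR G.
The two rarest classes, l BR g and L br G, are the double crossovers. Comparing them with the parentals, only the br allele has switched, so br is the middle locus and the order is g – br – l.
Crossovers in the g–br interval produce the single-crossover classes l br G and L BR g (35 + 43 = 78) plus the double crossovers (5).
RF(g–br) = (78 + 5) / 1000 = 83/1000 = 0.0830 → 8.3 map units.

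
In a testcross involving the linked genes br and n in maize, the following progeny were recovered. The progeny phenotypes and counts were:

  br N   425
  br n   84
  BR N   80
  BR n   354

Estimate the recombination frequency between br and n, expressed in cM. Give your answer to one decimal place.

17.4 cM

The two most frequent classes, BR n (354) and br N (425), are the parental types, so the F1 was BR n / br N.
The recombinant classes are BR N and br n: 80 + 84 = 164.
Recombination frequency = 164/943 = 0.1739 ≈ 17.4%, i.e. 17.4 cM.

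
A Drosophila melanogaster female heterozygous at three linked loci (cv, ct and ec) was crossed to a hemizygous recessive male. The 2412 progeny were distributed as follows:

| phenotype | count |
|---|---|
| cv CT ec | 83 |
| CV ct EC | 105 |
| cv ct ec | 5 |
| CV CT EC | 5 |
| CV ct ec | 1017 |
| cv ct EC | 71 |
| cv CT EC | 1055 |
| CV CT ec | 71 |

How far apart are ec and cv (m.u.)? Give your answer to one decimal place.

The two most frequent reciprocal classes, cv CT EC and CV ct ec, are the parental types, so the F1 was cv CT EC / CV ct ec.
The two rarest classes, CV CT EC and cv ct ec, are the double crossovers. Comparing them with the parentals, only the cv allele has switched, so cv is the middle locus and the order is ec – cv – ct.
Crossovers in the ec–cv interval produce the single-crossover classes cv CT ec and CV ct EC (83 + 105 = 188) plus the double crossovers (10).
RF(ec–cv) = (188 + 10) / 2412 = 198/2412 = 0.0821 → 8.2 m.u.

8.2 m.u.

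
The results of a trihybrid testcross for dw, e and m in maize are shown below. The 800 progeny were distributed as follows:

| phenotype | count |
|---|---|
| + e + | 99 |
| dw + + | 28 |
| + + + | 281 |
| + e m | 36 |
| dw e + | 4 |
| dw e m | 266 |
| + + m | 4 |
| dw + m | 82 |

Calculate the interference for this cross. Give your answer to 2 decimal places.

The two most frequent reciprocal classes, dw e m and + + +, are the parental types, so the F1 was dw e m / + + +.
The two rarest classes, dw e + and + + m, are the double crossovers. Comparing them with the parentals, only the m allele has switched, so m is the middle locus and the order is dw – m – e.
dw–m: (64 + 8)/800 = 0.0900; m–e: (181 + 8)/800 = 0.2362.
Expected DCO frequency = 0.0900 × 0.2362 ≈ 0.02126; observed = 8/800 ≈ 0.01000.
Coefficient of coincidence = 0.01000/0.02126 ≈ 0.47; interference = 1 − 0.47 = 0.53.

0.53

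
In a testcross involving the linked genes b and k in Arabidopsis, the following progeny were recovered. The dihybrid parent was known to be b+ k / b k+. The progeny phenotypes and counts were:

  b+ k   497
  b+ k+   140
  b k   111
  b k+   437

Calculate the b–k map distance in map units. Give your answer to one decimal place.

21.2 map units

The recombinant classes are b+ k+ and b k: 140 + 111 = 251.
Recombination frequency = 251/1185 = 0.2118 ≈ 21.2%, i.e. 21.2 map units.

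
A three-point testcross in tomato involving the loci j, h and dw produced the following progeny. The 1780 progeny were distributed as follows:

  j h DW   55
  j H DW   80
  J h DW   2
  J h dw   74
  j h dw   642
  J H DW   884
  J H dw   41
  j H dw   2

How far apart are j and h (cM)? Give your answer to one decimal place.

8.9 cM

The two most frequent reciprocal classes, j h dw and J H DW, are the parental types, so the F1 was j h dw / J H DW.
The two rarest classes, j H dw and J h DW, are the double crossovers. Comparing them with the parentals, only the h allele has switched, so h is the middle locus and the order is dw – h – j.
Crossovers in the h–j interval produce the single-crossover classes J h dw and j H DW (74 + 80 = 154) plus the double crossovers (4).
RF(h–j) = (154 + 4) / 1780 = 158/1780 = 0.0888 → 8.9 cM.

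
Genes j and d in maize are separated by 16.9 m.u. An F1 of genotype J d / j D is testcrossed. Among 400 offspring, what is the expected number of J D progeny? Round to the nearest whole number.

34

A map distance of 16.9 m.u. corresponds to a recombination frequency of 0.169.
The F1 is J d / j D, so J D is a recombinant gamete class with expected frequency r/2 = 0.169/2 = 0.0845.
Expected number = 0.0845 × 400 = 33.80 ≈ 34.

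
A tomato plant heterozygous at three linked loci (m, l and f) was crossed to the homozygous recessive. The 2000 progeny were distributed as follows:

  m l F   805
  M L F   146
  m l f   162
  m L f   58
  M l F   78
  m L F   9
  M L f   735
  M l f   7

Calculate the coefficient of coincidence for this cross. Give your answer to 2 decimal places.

The two most frequent reciprocal classes, M L f and m l F, are the parental types, so the F1 was M L f / m l F.
The two rarest classes, M l f and m L F, are the double crossovers. Comparing them with the parentals, only the l allele has switched, so l is the middle locus and the order is f – l – m.
f–l: (308 + 16)/2000 = 0.1620; l–m: (136 + 16)/2000 = 0.0760.
Expected DCO frequency = 0.1620 × 0.0760 ≈ 0.01231; observed = 16/2000 ≈ 0.00800.
Coefficient of coincidence = 0.00800/0.01231 ≈ 0.65.

0.65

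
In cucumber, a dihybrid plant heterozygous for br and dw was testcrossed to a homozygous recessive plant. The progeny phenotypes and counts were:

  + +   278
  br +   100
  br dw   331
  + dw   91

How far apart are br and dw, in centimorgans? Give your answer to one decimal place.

23.9 centimorgans

The two most frequent classes, + + (278) and br dw (331), are the parental types, so the F1 was + + / br dw.
The recombinant classes are + dw and br +: 91 + 100 = 191.
Recombination frequency = 191/800 = 0.2387 ≈ 23.9%, i.e. 23.9 centimorgans.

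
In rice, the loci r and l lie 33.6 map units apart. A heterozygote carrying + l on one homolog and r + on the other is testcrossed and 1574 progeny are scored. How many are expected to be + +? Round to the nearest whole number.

A map distance of 33.6 map units corresponds to a recombination frequency of 0.336.
The F1 is + l / r +, so + + is a recombinant gamete class with expected frequency r/2 = 0.336/2 = 0.1680.
Expected number = 0.1680 × 1574 = 264.43 ≈ 264.

264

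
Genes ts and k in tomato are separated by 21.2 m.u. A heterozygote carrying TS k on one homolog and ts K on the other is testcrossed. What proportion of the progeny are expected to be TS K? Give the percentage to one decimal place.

A map distance of 21.2 m.u. corresponds to a recombination frequency of 0.212.
The F1 is TS k / ts K, so TS K is a recombinant gamete class with expected frequency r/2 = 0.212/2 = 0.1060.
That is 0.1060 = 10.6% of the progeny.

10.6%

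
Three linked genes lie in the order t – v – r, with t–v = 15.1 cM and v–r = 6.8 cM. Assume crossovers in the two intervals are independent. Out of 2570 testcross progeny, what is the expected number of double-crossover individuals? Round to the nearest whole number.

Map distances give recombination frequencies of 0.151 and 0.068 for the two intervals.
With no interference, expected double-crossover frequency = 0.151 × 0.068 = 0.01027.
Expected number = 0.01027 × 2570 = 26.39 ≈ 26.

26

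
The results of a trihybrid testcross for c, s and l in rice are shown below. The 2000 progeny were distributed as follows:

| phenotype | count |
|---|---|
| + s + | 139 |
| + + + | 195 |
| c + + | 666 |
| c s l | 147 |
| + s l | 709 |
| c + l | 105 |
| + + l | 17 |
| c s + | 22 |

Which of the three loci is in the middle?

The two most frequent reciprocal classes, c + + and + s l, are the parental types, so the F1 was c + + / + s l.
The two rarest classes, c s + and + + l, are the double crossovers. Comparing them with the parentals, only the s allele has switched, so s is the middle locus and the order is l – s – c.

s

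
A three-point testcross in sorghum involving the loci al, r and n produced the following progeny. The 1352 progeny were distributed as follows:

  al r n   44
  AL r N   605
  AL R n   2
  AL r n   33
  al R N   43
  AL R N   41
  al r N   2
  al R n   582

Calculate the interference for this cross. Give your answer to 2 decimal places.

The two most frequent reciprocal classes, AL r N and al R n, are the parental types, so the F1 was AL r N / al R n.
The two rarest classes, al r N and AL R n, are the double crossovers. Comparing them with the parentals, only the al allele has switched, so al is the middle locus and the order is r – al – n.
r–al: (85 + 4)/1352 = 0.0658; al–n: (76 + 4)/1352 = 0.0592.
Expected DCO frequency = 0.0658 × 0.0592 ≈ 0.00390; observed = 4/1352 ≈ 0.00296.
Coefficient of coincidence = 0.00296/0.00390 ≈ 0.76; interference = 1 − 0.76 = 0.24.

0.24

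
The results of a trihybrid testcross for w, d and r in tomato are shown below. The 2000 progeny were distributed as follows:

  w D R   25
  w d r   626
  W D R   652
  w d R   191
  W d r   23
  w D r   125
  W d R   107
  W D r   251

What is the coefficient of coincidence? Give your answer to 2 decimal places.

0.70

The two most frequent reciprocal classes, w d r and W D R, are the parental types, so the F1 was w d r / W D R.
The two rarest classes, W d r and w D R, are the double crossovers. Comparing them with the parentals, only the w allele has switched, so w is the middle locus and the order is r – w – d.
r–w: (442 + 48)/2000 = 0.2450; w–d: (232 + 48)/2000 = 0.1400.
Expected DCO frequency = 0.2450 × 0.1400 ≈ 0.03430; observed = 48/2000 ≈ 0.02400.
Coefficient of coincidence = 0.02400/0.03430 ≈ 0.70.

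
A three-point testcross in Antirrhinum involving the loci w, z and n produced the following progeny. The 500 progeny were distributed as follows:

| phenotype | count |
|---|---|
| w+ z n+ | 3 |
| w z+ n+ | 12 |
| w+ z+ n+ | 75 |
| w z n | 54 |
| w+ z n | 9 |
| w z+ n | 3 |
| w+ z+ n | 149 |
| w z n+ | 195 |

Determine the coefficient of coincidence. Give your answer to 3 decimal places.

0.823

The two most frequent reciprocal classes, w+ z+ n and w z n+, are the parental types, so the F1 was w+ z+ n / w z n+.
The two rarest classes, w z+ n and w+ z n+, are the double crossovers. Comparing them with the parentals, only the w allele has switched, so w is the middle locus and the order is z – w – n.
z–w: (21 + 6)/500 = 0.0540; w–n: (129 + 6)/500 = 0.2700.
Expected DCO frequency = 0.0540 × 0.2700 ≈ 0.01458; observed = 6/500 ≈ 0.01200.
Coefficient of coincidence = 0.01200/0.01458 ≈ 0.823.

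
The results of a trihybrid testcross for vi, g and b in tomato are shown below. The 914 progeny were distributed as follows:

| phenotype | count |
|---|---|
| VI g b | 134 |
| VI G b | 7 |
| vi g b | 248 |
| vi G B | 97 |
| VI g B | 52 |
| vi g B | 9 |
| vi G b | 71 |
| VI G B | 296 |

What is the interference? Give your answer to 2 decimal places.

The two most frequent reciprocal classes, VI G B and vi g b, are the parental types, so the F1 was VI G B / vi g b.
The two rarest classes, VI G b and vi g B, are the double crossovers. Comparing them with the parentals, only the b allele has switched, so b is the middle locus and the order is vi – b – g.
vi–b: (231 + 16)/914 = 0.2702; b–g: (123 + 16)/914 = 0.1521.
Expected DCO frequency = 0.2702 × 0.1521 ≈ 0.04110; observed = 16/914 ≈ 0.01751.
Coefficient of coincidence = 0.01751/0.04110 ≈ 0.43; interference = 1 − 0.43 = 0.57.

0.57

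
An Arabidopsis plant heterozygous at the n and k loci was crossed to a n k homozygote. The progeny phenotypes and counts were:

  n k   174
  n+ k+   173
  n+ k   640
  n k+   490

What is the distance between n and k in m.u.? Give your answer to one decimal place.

23.5 m.u.

The two most frequent classes, n+ k (640) and n k+ (490), are the parental types, so the F1 was n+ k / n k+.
The recombinant classes are n+ k+ and n k: 173 + 174 = 347.
Recombination frequency = 347/1477 = 0.2349 ≈ 23.5%, i.e. 23.5 m.u.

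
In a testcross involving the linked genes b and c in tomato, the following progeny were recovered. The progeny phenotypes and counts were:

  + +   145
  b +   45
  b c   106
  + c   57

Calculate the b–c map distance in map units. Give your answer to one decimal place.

The two most frequent classes, + + (145) and b c (106), are the parental types, so the F1 was + + / b c.
The recombinant classes are + c and b +: 57 + 45 = 102.
Recombination frequency = 102/353 = 0.2890 ≈ 28.9%, i.e. 28.9 map units.

28.9 map units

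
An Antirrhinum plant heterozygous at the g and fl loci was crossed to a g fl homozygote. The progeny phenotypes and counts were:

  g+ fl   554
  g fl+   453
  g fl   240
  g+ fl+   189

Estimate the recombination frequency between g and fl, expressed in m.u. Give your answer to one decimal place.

29.9 m.u.

The two most frequent classes, g+ fl (554) and g fl+ (453), are the parental types, so the F1 was g+ fl / g fl+.
The recombinant classes are g+ fl+ and g fl: 189 + 240 = 429.
Recombination frequency = 429/1436 = 0.2987 ≈ 29.9%, i.e. 29.9 m.u.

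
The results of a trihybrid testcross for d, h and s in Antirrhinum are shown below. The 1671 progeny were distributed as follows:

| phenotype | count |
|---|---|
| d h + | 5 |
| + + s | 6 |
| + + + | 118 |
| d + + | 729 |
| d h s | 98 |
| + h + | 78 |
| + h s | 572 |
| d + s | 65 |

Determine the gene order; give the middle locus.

The two most frequent reciprocal classes, d + + and + h s, are the parental types, so the F1 was d + + / + h s.
The two rarest classes, d h + and + + s, are the double crossovers. Comparing them with the parentals, only the h allele has switched, so h is the middle locus and the order is s – h – d.

h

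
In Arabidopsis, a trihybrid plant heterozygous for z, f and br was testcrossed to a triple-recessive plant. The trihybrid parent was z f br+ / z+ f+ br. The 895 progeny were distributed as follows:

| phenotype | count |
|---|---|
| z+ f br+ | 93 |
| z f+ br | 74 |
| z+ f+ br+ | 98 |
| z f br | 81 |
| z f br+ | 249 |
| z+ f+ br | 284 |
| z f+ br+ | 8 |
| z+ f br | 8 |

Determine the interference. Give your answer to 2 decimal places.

0.60

The two rarest classes, z f+ br+ and z+ f br, are the double crossovers. Comparing them with the parentals, only the f allele has switched, so f is the middle locus and the order is z – f – br.
z–f: (167 + 16)/895 = 0.2045; f–br: (179 + 16)/895 = 0.2179.
Expected DCO frequency = 0.2045 × 0.2179 ≈ 0.04456; observed = 16/895 ≈ 0.01788.
Coefficient of coincidence = 0.01788/0.04456 ≈ 0.40; interference = 1 − 0.40 = 0.60.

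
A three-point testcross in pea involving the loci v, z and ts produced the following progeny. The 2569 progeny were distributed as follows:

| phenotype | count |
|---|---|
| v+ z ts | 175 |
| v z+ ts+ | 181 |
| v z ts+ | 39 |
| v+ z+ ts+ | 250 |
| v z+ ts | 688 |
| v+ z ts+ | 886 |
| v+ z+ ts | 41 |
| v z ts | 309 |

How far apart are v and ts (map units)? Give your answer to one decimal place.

17.0 map units

The two most frequent reciprocal classes, v z+ ts and v+ z ts+, are the parental types, so the F1 was v z+ ts / v+ z ts+.
The two rarest classes, v+ z+ ts and v z ts+, are the double crossovers. Comparing them with the parentals, only the v allele has switched, so v is the middle locus and the order is ts – v – z.
Crossovers in the ts–v interval produce the single-crossover classes v z+ ts+ and v+ z ts (181 + 175 = 356) plus the double crossovers (80).
RF(ts–v) = (356 + 80) / 2569 = 436/2569 = 0.1697 → 17.0 map units.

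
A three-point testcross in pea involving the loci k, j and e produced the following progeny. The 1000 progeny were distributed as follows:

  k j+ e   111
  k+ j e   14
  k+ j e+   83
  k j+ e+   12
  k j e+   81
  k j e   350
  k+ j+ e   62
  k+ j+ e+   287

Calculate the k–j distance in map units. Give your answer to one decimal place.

22.0 map units

The two most frequent reciprocal classes, k j e and k+ j+ e+, are the parental types, so the F1 was k j e / k+ j+ e+.
The two rarest classes, k+ j e and k j+ e+, are the double crossovers. Comparing them with the parentals, only the k allele has switched, so k is the middle locus and the order is j – k – e.
Crossovers in the j–k interval produce the single-crossover classes k j+ e and k+ j e+ (111 + 83 = 194) plus the double crossovers (26).
RF(j–k) = (194 + 26) / 1000 = 220/1000 = 0.2200 → 22.0 map units.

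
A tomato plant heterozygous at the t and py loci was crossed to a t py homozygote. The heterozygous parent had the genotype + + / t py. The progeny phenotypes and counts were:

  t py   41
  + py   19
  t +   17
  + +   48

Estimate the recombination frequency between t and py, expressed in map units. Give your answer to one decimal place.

28.8 map units

The recombinant classes are + py and t +: 19 + 17 = 36.
Recombination frequency = 36/125 = 0.2880 ≈ 28.8%, i.e. 28.8 map units.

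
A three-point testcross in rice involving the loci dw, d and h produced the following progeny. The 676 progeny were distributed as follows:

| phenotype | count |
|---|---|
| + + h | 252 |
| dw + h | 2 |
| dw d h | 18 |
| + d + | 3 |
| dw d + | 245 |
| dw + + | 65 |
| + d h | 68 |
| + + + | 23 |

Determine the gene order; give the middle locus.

dw

The two most frequent reciprocal classes, dw d + and + + h, are the parental types, so the F1 was dw d + / + + h.
The two rarest classes, + d + and dw + h, are the double crossovers. Comparing them with the parentals, only the dw allele has switched, so dw is the middle locus and the order is h – dw – d.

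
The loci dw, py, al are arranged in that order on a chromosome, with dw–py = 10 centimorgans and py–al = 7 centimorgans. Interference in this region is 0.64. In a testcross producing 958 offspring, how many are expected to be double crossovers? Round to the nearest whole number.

Map distances give recombination frequencies of 0.100 and 0.070 for the two intervals.
With interference 0.64 (so coincidence = 0.36), expected double-crossover frequency = 0.100 × 0.070 × 0.36 = 0.00252.
Expected number = 0.00252 × 958 = 2.41 ≈ 2.

2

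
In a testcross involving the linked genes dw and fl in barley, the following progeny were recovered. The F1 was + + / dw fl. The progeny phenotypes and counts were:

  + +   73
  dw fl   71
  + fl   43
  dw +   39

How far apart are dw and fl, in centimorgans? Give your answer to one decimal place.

36.3 centimorgans

The recombinant classes are + fl and dw +: 43 + 39 = 82.
Recombination frequency = 82/226 = 0.3628 ≈ 36.3%, i.e. 36.3 centimorgans.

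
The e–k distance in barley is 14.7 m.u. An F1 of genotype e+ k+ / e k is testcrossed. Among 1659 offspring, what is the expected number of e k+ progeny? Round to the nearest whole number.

A map distance of 14.7 m.u. corresponds to a recombination frequency of 0.147.
The F1 is e+ k+ / e k, so e k+ is a recombinant gamete class with expected frequency r/2 = 0.147/2 = 0.0735.
Expected number = 0.0735 × 1659 = 121.94 ≈ 122.

122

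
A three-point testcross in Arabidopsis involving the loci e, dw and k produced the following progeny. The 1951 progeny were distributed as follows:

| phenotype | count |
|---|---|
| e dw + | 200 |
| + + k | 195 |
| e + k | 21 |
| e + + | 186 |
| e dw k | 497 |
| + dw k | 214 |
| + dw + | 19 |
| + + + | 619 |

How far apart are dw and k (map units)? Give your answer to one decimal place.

The two most frequent reciprocal classes, + + + and e dw k, are the parental types, so the F1 was + + + / e dw k.
The two rarest classes, + dw + and e + k, are the double crossovers. Comparing them with the parentals, only the dw allele has switched, so dw is the middle locus and the order is k – dw – e.
Crossovers in the k–dw interval produce the single-crossover classes + + k and e dw + (195 + 200 = 395) plus the double crossovers (40).
RF(k–dw) = (395 + 40) / 1951 = 435/1951 = 0.2230 → 22.3 map units.

22.3 map units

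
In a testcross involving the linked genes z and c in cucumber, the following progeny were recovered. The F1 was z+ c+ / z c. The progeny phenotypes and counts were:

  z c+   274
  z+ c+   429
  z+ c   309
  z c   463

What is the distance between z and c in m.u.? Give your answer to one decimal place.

The recombinant classes are z+ c and z c+: 309 + 274 = 583.
Recombination frequency = 583/1475 = 0.3953 ≈ 39.5%, i.e. 39.5 m.u.

39.5 m.u.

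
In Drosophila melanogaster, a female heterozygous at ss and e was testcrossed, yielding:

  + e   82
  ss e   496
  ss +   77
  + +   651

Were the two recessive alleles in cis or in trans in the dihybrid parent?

The two most frequent classes are + + (651) and ss e (496); these are the parental (non-recombinant) types.
So the F1 carried + + on one chromosome and ss e on the other — the recessive alleles are on the same chromosome (cis / coupling).

cis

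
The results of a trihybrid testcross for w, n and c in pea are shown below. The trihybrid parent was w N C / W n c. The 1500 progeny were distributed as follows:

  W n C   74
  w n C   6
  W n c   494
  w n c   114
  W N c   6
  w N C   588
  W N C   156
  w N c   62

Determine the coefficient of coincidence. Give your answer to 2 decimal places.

0.43

The two rarest classes, w n C and W N c, are the double crossovers. Comparing them with the parentals, only the n allele has switched, so n is the middle locus and the order is c – n – w.
c–n: (136 + 12)/1500 = 0.0987; n–w: (270 + 12)/1500 = 0.1880.
Expected DCO frequency = 0.0987 × 0.1880 ≈ 0.01856; observed = 12/1500 ≈ 0.00800.
Coefficient of coincidence = 0.00800/0.01856 ≈ 0.43.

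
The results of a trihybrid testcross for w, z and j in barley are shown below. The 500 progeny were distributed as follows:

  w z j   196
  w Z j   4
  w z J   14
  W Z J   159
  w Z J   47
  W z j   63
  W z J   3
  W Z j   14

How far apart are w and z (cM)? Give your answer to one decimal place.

The two most frequent reciprocal classes, w z j and W Z J, are the parental types, so the F1 was w z j / W Z J.
The two rarest classes, w Z j and W z J, are the double crossovers. Comparing them with the parentals, only the z allele has switched, so z is the middle locus and the order is w – z – j.
Crossovers in the w–z interval produce the single-crossover classes W z j and w Z J (63 + 47 = 110) plus the double crossovers (7).
RF(w–z) = (110 + 7) / 500 = 117/500 = 0.2340 → 23.4 cM.

23.4 cM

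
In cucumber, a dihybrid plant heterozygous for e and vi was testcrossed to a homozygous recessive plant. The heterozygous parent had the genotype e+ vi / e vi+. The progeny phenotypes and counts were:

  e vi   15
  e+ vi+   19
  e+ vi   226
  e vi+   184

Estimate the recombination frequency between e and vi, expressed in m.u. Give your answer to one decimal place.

The recombinant classes are e+ vi+ and e vi: 19 + 15 = 34.
Recombination frequency = 34/444 = 0.0766 ≈ 7.7%, i.e. 7.7 m.u.

7.7 m.u.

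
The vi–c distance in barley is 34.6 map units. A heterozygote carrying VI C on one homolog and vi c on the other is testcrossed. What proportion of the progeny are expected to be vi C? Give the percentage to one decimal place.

A map distance of 34.6 map units corresponds to a recombination frequency of 0.346.
The F1 is VI C / vi c, so vi C is a recombinant gamete class with expected frequency r/2 = 0.346/2 = 0.1730.
That is 0.1730 = 17.3% of the progeny.

17.3%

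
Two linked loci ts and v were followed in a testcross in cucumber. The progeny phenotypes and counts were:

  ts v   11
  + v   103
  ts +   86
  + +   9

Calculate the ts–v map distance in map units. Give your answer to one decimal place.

9.6 map units

The two most frequent classes, + v (103) and ts + (86), are the parental types, so the F1 was + v / ts +.
The recombinant classes are + + and ts v: 9 + 11 = 20.
Recombination frequency = 20/209 = 0.0957 ≈ 9.6%, i.e. 9.6 map units.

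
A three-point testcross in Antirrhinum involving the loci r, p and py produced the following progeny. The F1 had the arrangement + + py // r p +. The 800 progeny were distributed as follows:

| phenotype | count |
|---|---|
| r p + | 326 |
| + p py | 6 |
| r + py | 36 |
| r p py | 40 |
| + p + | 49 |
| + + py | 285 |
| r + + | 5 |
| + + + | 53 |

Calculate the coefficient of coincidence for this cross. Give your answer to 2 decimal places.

0.88

The two rarest classes, + p py and r + +, are the double crossovers. Comparing them with the parentals, only the p allele has switched, so p is the middle locus and the order is r – p – py.
r–p: (85 + 11)/800 = 0.1200; p–py: (93 + 11)/800 = 0.1300.
Expected DCO frequency = 0.1200 × 0.1300 ≈ 0.01560; observed = 11/800 ≈ 0.01375.
Coefficient of coincidence = 0.01375/0.01560 ≈ 0.88.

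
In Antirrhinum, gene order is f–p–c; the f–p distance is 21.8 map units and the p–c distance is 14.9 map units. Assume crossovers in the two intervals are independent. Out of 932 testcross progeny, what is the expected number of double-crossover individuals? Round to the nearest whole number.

Map distances give recombination frequencies of 0.218 and 0.149 for the two intervals.
With no interference, expected double-crossover frequency = 0.218 × 0.149 = 0.03248.
Expected number = 0.03248 × 932 = 30.27 ≈ 30.

30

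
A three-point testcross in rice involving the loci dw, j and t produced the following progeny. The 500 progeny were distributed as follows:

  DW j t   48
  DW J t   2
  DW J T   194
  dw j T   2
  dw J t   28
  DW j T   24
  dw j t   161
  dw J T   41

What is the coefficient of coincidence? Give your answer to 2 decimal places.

The two most frequent reciprocal classes, dw j t and DW J T, are the parental types, so the F1 was dw j t / DW J T.
The two rarest classes, dw j T and DW J t, are the double crossovers. Comparing them with the parentals, only the t allele has switched, so t is the middle locus and the order is dw – t – j.
dw–t: (89 + 4)/500 = 0.1860; t–j: (52 + 4)/500 = 0.1120.
Expected DCO frequency = 0.1860 × 0.1120 ≈ 0.02083; observed = 4/500 ≈ 0.00800.
Coefficient of coincidence = 0.00800/0.02083 ≈ 0.38.

0.38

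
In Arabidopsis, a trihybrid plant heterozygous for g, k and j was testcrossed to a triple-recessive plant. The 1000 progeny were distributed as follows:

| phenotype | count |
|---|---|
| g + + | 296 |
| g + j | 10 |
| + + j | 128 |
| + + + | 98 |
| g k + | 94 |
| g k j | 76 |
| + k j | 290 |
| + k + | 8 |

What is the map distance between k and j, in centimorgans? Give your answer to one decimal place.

24.0 centimorgans

The two most frequent reciprocal classes, + k j and g + +, are the parental types, so the F1 was + k j / g + +.
The two rarest classes, + k + and g + j, are the double crossovers. Comparing them with the parentals, only the j allele has switched, so j is the middle locus and the order is k – j – g.
Crossovers in the k–j interval produce the single-crossover classes + + j and g k + (128 + 94 = 222) plus the double crossovers (18).
RF(k–j) = (222 + 18) / 1000 = 240/1000 = 0.2400 → 24.0 centimorgans.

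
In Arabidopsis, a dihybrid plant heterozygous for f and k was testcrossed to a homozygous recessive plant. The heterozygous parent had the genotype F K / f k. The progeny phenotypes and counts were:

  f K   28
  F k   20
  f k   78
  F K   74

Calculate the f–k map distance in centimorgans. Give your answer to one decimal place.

24.0 centimorgans

The recombinant classes are F k and f K: 20 + 28 = 48.
Recombination frequency = 48/200 = 0.2400 ≈ 24.0%, i.e. 24.0 centimorgans.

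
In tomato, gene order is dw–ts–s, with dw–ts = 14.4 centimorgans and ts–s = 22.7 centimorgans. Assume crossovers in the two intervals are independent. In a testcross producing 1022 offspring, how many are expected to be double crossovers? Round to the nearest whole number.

33

Map distances give recombination frequencies of 0.144 and 0.227 for the two intervals.
With no interference, expected double-crossover frequency = 0.144 × 0.227 = 0.03269.
Expected number = 0.03269 × 1022 = 33.41 ≈ 33.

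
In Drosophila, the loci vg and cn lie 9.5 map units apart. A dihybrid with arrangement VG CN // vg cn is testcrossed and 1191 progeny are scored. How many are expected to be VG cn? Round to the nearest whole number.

A map distance of 9.5 map units corresponds to a recombination frequency of 0.095.
The F1 is VG CN / vg cn, so VG cn is a recombinant gamete class with expected frequency r/2 = 0.095/2 = 0.0475.
Expected number = 0.0475 × 1191 = 56.57 ≈ 57.

57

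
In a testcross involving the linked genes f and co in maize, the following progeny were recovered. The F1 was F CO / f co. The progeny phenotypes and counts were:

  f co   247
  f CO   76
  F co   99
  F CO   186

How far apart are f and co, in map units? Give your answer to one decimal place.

28.8 map units

The recombinant classes are F co and f CO: 99 + 76 = 175.
Recombination frequency = 175/608 = 0.2878 ≈ 28.8%, i.e. 28.8 map units.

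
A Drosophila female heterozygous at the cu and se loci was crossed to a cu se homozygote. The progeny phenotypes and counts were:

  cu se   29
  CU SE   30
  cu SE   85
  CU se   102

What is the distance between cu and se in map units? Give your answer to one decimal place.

The two most frequent classes, CU se (102) and cu SE (85), are the parental types, so the F1 was CU se / cu SE.
The recombinant classes are CU SE and cu se: 30 + 29 = 59.
Recombination frequency = 59/246 = 0.2398 ≈ 24.0%, i.e. 24.0 map units.

24.0 map units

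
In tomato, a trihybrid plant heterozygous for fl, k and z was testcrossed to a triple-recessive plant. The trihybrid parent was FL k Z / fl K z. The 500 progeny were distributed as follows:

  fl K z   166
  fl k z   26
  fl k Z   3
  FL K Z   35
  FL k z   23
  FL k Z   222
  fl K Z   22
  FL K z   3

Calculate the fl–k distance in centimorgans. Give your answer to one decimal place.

The two rarest classes, fl k Z and FL K z, are the double crossovers. Comparing them with the parentals, only the fl allele has switched, so fl is the middle locus and the order is z – fl – k.
Crossovers in the fl–k interval produce the single-crossover classes FL K Z and fl k z (35 + 26 = 61) plus the double crossovers (6).
RF(fl–k) = (61 + 6) / 500 = 67/500 = 0.1340 → 13.4 centimorgans.

13.4 centimorgans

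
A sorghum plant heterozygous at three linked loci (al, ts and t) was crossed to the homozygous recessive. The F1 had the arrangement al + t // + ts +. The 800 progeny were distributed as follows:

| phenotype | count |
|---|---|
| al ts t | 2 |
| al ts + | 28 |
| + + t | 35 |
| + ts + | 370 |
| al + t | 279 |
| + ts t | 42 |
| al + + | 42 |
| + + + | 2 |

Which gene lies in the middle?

ts

The two rarest classes, al ts t and + + +, are the double crossovers. Comparing them with the parentals, only the ts allele has switched, so ts is the middle locus and the order is t – ts – al.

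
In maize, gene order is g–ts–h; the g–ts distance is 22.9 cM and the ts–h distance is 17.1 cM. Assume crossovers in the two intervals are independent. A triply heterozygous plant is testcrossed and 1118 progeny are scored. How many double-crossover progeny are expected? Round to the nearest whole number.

Map distances give recombination frequencies of 0.229 and 0.171 for the two intervals.
With no interference, expected double-crossover frequency = 0.229 × 0.171 = 0.03916.
Expected number = 0.03916 × 1118 = 43.78 ≈ 44.

44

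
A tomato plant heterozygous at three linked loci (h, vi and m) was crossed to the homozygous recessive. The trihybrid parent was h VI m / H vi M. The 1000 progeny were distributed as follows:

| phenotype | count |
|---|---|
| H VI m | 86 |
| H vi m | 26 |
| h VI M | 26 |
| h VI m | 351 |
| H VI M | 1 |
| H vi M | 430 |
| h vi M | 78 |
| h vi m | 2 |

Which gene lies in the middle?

vi

The two rarest classes, h vi m and H VI M, are the double crossovers. Comparing them with the parentals, only the vi allele has switched, so vi is the middle locus and the order is h – vi – m.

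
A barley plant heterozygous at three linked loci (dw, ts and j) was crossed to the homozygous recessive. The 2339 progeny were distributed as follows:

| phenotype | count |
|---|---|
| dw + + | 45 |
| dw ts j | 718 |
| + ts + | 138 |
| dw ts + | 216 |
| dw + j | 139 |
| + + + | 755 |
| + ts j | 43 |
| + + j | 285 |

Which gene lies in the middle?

dw

The two most frequent reciprocal classes, dw ts j and + + +, are the parental types, so the F1 was dw ts j / + + +.
The two rarest classes, + ts j and dw + +, are the double crossovers. Comparing them with the parentals, only the dw allele has switched, so dw is the middle locus and the order is j – dw – ts.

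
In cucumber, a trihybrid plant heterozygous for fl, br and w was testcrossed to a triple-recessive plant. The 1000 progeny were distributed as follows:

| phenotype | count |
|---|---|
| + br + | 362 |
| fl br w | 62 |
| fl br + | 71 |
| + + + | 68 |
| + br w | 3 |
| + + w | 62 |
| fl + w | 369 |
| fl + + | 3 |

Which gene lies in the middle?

w

The two most frequent reciprocal classes, fl + w and + br +, are the parental types, so the F1 was fl + w / + br +.
The two rarest classes, fl + + and + br w, are the double crossovers. Comparing them with the parentals, only the w allele has switched, so w is the middle locus and the order is br – w – fl.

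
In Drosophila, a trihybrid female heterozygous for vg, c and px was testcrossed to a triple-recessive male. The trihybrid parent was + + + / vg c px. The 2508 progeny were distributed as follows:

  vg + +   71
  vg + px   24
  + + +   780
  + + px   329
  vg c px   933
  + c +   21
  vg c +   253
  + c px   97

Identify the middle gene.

c

The two rarest classes, + c + and vg + px, are the double crossovers. Comparing them with the parentals, only the c allele has switched, so c is the middle locus and the order is px – c – vg.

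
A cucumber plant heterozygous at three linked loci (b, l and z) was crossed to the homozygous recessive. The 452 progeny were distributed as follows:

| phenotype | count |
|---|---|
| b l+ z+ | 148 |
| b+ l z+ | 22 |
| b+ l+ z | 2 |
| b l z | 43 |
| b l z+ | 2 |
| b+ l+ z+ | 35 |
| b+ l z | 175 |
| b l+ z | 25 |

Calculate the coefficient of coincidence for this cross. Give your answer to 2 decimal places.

The two most frequent reciprocal classes, b l+ z+ and b+ l z, are the parental types, so the F1 was b l+ z+ / b+ l z.
The two rarest classes, b l z+ and b+ l+ z, are the double crossovers. Comparing them with the parentals, only the l allele has switched, so l is the middle locus and the order is b – l – z.
b–l: (78 + 4)/452 = 0.1814; l–z: (47 + 4)/452 = 0.1128.
Expected DCO frequency = 0.1814 × 0.1128 ≈ 0.02046; observed = 4/452 ≈ 0.00885.
Coefficient of coincidence = 0.00885/0.02046 ≈ 0.43.

0.43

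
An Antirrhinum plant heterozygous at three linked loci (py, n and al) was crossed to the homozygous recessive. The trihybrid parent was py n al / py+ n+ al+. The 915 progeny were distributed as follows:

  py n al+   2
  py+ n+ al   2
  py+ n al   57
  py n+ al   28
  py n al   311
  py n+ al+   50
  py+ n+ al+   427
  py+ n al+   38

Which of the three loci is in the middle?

The two rarest classes, py n al+ and py+ n+ al, are the double crossovers. Comparing them with the parentals, only the al allele has switched, so al is the middle locus and the order is n – al – py.

al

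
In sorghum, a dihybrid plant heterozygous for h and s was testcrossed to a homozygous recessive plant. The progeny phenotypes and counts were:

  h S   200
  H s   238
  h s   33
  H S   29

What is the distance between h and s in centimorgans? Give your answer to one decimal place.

12.4 centimorgans

The two most frequent classes, H s (238) and h S (200), are the parental types, so the F1 was H s / h S.
The recombinant classes are H S and h s: 29 + 33 = 62.
Recombination frequency = 62/500 = 0.1240 ≈ 12.4%, i.e. 12.4 centimorgans.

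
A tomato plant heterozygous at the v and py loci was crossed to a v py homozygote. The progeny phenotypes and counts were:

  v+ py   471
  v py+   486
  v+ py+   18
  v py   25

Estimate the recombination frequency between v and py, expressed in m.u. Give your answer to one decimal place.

The two most frequent classes, v+ py (471) and v py+ (486), are the parental types, so the F1 was v+ py / v py+.
The recombinant classes are v+ py+ and v py: 18 + 25 = 43.
Recombination frequency = 43/1000 = 0.0430 ≈ 4.3%, i.e. 4.3 m.u.

4.3 m.u.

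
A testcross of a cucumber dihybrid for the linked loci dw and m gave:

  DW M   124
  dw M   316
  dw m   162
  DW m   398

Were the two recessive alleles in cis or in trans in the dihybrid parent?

trans

The two most frequent classes are DW m (398) and dw M (316); these are the parental (non-recombinant) types.
So the F1 carried DW m on one chromosome and dw M on the other — the recessive alleles are on opposite chromosomes (trans / repulsion).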